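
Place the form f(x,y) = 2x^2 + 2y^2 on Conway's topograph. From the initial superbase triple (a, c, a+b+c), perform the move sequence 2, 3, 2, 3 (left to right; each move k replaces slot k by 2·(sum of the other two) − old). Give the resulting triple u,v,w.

start (2,2,4) = (f(1,0),f(0,1),f(1,1))
replace slot 2: 2·(2+4) − 2 = 10 → (2,10,4)
replace slot 3: 2·(2+10) − 4 = 20 → (2,10,20)
replace slot 2: 2·(2+20) − 10 = 34 → (2,34,20)
replace slot 3: 2·(2+34) − 20 = 52 → (2,34,52)

2,34,52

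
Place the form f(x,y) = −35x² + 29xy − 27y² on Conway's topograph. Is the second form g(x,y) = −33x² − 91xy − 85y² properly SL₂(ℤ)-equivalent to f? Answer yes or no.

D₁ = -2939, D₂ = -2939
f is negative-definite; reduce −f:
−f: flip: (35,-29,27)→(27,29,35)
−f: translate: b→-25 (≡29 mod 54), so (27,29,35)→(27,-25,33)
−f: reduced (well bottom): (27,-25,33) with a≤c, −a<b≤a
flip sign back: reduced form of f is (-27,25,-33)
g is negative-definite; reduce −g:
−g: translate: b→25 (≡91 mod 66), so (33,91,85)→(33,25,27)
−g: flip: (33,25,27)→(27,-25,33)
−g: reduced (well bottom): (27,-25,33) with a≤c, −a<b≤a
flip sign back: reduced form of g is (-27,25,-33)
reduced forms (-27, 25, -33) vs (-27, 25, -33) ⇒ equivalent

yes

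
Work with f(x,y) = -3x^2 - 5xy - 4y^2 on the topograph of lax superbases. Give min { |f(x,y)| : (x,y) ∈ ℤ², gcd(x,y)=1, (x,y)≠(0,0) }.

translate: b→-1 (≡5 mod 6), so (3,5,4)→(3,-1,2)
flip: (3,-1,2)→(2,1,3)
reduced (well bottom): (2,1,3) with a≤c, −a<b≤a
well minimum |f| = |-2| = 2 (negative-definite)

2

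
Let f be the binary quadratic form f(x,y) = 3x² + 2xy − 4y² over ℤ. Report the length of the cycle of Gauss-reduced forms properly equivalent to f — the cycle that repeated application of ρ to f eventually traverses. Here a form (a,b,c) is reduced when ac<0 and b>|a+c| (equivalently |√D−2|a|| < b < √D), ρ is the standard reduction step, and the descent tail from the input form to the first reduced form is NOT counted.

D = 52, ⌊√D⌋ = 7
river: ρ → (-4,6,1)
river: ρ → (1,6,-4)
river: ρ → (-4,2,3)
river: ρ → (3,4,-3)
river: ρ → (-3,2,4)
river: ρ → (4,6,-1)
river: ρ → (-1,6,4)
river: ρ → (4,2,-3)
river: ρ → (-3,4,3)
river: ρ → (3,2,-4)
ρ-cycle length = 10 (tail of 0 descent steps not counted)

10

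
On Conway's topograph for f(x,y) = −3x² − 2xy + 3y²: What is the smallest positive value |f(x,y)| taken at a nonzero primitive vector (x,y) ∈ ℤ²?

descent: ρ → (3,2,-3)  [lands on river]
river: ρ → (-3,4,2)
river: ρ → (2,4,-3)
river: ρ → (-3,2,3)
river: ρ → (3,4,-2)
river: ρ → (-2,4,3)
closes: descent 1, river 6
min |a| on river = 2

2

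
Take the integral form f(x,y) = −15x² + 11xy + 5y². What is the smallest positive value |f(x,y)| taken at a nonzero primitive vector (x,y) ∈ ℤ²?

river: ρ → (5,19,-3)
river: ρ → (-3,17,11)
river: ρ → (11,5,-9)
river: ρ → (-9,13,7)
river: ρ → (7,15,-7)
river: ρ → (-7,13,9)
river: ρ → (9,5,-11)
river: ρ → (-11,17,3)
river: ρ → (3,19,-5)
river: ρ → (-5,11,15)
river: ρ → (15,19,-1)
river: ρ → (-1,19,15)
river: ρ → (15,11,-5)
river: ρ → (-5,19,3)
river: ρ → (3,17,-11)
river: ρ → (-11,5,9)
river: ρ → (9,13,-7)
river: ρ → (-7,15,7)
river: ρ → (7,13,-9)
river: ρ → (-9,5,11)
river: ρ → (11,17,-3)
river: ρ → (-3,19,5)
river: ρ → (5,11,-15)
river: ρ → (-15,19,1)
river: ρ → (1,19,-15)
river: ρ → (-15,11,5)
closes: descent 0, river 26
min |a| on river = 1

1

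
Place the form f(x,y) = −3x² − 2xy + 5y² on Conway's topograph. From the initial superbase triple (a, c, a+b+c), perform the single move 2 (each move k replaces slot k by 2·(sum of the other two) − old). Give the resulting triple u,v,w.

start (-3,5,0) = (f(1,0),f(0,1),f(1,1))
replace slot 2: 2·((-3)+0) − 5 = -11 → (-3,-11,0)

-3,-11,0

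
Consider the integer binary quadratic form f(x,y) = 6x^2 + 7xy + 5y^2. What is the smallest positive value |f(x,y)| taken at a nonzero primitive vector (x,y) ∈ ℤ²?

translate: b→-5 (≡7 mod 12), so (6,7,5)→(6,-5,4)
flip: (6,-5,4)→(4,5,6)
translate: b→-3 (≡5 mod 8), so (4,5,6)→(4,-3,5)
reduced (well bottom): (4,-3,5) with a≤c, −a<b≤a
well minimum = a = 4

4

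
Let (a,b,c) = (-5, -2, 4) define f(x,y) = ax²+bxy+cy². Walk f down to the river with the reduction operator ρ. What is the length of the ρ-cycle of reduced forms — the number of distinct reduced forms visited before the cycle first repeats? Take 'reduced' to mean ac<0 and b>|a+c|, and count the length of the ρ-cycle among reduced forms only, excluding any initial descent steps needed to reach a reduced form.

D = 84, ⌊√D⌋ = 9
descent: ρ → (4,2,-5)  [lands on river]
river: ρ → (-5,8,1)
river: ρ → (1,8,-5)
river: ρ → (-5,2,4)
river: ρ → (4,6,-3)
river: ρ → (-3,6,4)
ρ-cycle length = 6 (tail of 1 descent step not counted)

6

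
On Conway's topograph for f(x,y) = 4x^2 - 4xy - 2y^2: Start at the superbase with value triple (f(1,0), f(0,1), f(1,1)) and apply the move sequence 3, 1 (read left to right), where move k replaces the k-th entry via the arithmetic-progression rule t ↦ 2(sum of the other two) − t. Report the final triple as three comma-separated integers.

start (4,-2,-2) = (f(1,0),f(0,1),f(1,1))
replace slot 3: 2·(4+(-2)) − (-2) = 6 → (4,-2,6)
replace slot 1: 2·((-2)+6) − 4 = 4 → (4,-2,6)

4,-2,6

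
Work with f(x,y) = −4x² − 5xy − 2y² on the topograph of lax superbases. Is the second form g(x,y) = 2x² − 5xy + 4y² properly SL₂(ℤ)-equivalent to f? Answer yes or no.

D₁ = -7, D₂ = -7
f is negative-definite; reduce −f:
−f: translate: b→-3 (≡5 mod 8), so (4,5,2)→(4,-3,1)
−f: flip: (4,-3,1)→(1,3,4)
−f: translate: b→1 (≡3 mod 2), so (1,3,4)→(1,1,2)
−f: reduced (well bottom): (1,1,2) with a≤c, −a<b≤a
flip sign back: reduced form of f is (-1,-1,-2)
g: translate: b→-1 (≡-5 mod 4), so (2,-5,4)→(2,-1,1)
g: flip: (2,-1,1)→(1,1,2)
g: reduced (well bottom): (1,1,2) with a≤c, −a<b≤a
reduced forms (-1, -1, -2) vs (1, 1, 2) ⇒ inequivalent

no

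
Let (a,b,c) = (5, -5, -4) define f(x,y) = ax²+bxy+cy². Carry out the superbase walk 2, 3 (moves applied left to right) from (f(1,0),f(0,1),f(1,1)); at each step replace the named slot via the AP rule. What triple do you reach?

start (5,-4,-4) = (f(1,0),f(0,1),f(1,1))
replace slot 2: 2·(5+(-4)) − (-4) = 6 → (5,6,-4)
replace slot 3: 2·(5+6) − (-4) = 26 → (5,6,26)

5,6,26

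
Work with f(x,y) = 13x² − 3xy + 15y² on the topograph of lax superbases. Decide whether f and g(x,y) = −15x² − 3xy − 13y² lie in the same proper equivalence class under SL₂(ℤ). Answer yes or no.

D₁ = -771, D₂ = -771
f: reduced (well bottom): (13,-3,15) with a≤c, −a<b≤a
g is negative-definite; reduce −g:
−g: flip: (15,3,13)→(13,-3,15)
−g: reduced (well bottom): (13,-3,15) with a≤c, −a<b≤a
flip sign back: reduced form of g is (-13,3,-15)
reduced forms (13, -3, 15) vs (-13, 3, -15) ⇒ inequivalent

no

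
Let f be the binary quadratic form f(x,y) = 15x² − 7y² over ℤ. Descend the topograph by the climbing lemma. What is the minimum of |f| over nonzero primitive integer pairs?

descent: ρ → (-7,14,8)  [lands on river]
river: ρ → (8,18,-3)
river: ρ → (-3,18,8)
river: ρ → (8,14,-7)
closes: descent 1, river 4
min |a| on river = 3

3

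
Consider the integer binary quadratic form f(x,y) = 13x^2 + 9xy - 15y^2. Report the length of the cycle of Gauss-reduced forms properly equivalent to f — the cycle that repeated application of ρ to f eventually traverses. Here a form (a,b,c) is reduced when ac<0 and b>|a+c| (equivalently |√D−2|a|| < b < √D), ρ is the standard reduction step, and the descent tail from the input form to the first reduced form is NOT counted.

D = 861, ⌊√D⌋ = 29
river: ρ → (-15,21,7)
river: ρ → (7,21,-15)
river: ρ → (-15,9,13)
river: ρ → (13,17,-11)
river: ρ → (-11,27,3)
river: ρ → (3,27,-11)
river: ρ → (-11,17,13)
river: ρ → (13,9,-15)
ρ-cycle length = 8 (tail of 0 descent steps not counted)

8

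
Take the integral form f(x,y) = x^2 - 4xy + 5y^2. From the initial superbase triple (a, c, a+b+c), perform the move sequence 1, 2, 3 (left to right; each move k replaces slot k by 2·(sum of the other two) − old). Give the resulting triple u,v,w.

start (1,5,2) = (f(1,0),f(0,1),f(1,1))
replace slot 1: 2·(5+2) − 1 = 13 → (13,5,2)
replace slot 2: 2·(13+2) − 5 = 25 → (13,25,2)
replace slot 3: 2·(13+25) − 2 = 74 → (13,25,74)

13,25,74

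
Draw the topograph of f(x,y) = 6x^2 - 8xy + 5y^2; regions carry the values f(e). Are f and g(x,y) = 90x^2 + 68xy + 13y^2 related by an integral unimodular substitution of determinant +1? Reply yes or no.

D₁ = -56, D₂ = -56
f: translate: b→4 (≡-8 mod 12), so (6,-8,5)→(6,4,3)
f: flip: (6,4,3)→(3,-4,6)
f: translate: b→2 (≡-4 mod 6), so (3,-4,6)→(3,2,5)
f: reduced (well bottom): (3,2,5) with a≤c, −a<b≤a
g: flip: (90,68,13)→(13,-68,90)
g: translate: b→10 (≡-68 mod 26), so (13,-68,90)→(13,10,3)
g: flip: (13,10,3)→(3,-10,13)
g: translate: b→2 (≡-10 mod 6), so (3,-10,13)→(3,2,5)
g: reduced (well bottom): (3,2,5) with a≤c, −a<b≤a
reduced forms (3, 2, 5) vs (3, 2, 5) ⇒ equivalent

yes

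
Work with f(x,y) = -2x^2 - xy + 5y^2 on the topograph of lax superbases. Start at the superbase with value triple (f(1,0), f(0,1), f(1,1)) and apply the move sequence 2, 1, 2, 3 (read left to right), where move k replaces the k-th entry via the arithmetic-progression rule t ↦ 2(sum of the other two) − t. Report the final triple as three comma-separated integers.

start (-2,5,2) = (f(1,0),f(0,1),f(1,1))
replace slot 2: 2·((-2)+2) − 5 = -5 → (-2,-5,2)
replace slot 1: 2·((-5)+2) − (-2) = -4 → (-4,-5,2)
replace slot 2: 2·((-4)+2) − (-5) = 1 → (-4,1,2)
replace slot 3: 2·((-4)+1) − 2 = -8 → (-4,1,-8)

-4,1,-8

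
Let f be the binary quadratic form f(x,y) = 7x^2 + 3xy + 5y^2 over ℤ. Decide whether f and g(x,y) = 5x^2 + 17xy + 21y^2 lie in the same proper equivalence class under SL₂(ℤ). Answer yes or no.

D₁ = -131, D₂ = -131
f: flip: (7,3,5)→(5,-3,7)
f: reduced (well bottom): (5,-3,7) with a≤c, −a<b≤a
g: translate: b→-3 (≡17 mod 10), so (5,17,21)→(5,-3,7)
g: reduced (well bottom): (5,-3,7) with a≤c, −a<b≤a
reduced forms (5, -3, 7) vs (5, -3, 7) ⇒ equivalent

yes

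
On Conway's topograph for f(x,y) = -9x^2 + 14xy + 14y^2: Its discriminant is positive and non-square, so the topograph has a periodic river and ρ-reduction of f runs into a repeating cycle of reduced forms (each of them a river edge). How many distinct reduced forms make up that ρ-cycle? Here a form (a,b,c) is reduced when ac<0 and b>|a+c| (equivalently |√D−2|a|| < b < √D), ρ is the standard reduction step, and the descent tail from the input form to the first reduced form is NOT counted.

D = 700, ⌊√D⌋ = 26
river: ρ → (14,14,-9)
river: ρ → (-9,22,6)
river: ρ → (6,26,-1)
river: ρ → (-1,26,6)
river: ρ → (6,22,-9)
river: ρ → (-9,14,14)
ρ-cycle length = 6 (tail of 0 descent steps not counted)

6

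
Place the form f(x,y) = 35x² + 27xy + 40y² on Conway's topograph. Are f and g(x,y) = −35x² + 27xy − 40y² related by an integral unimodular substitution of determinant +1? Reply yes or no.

D₁ = -4871, D₂ = -4871
f: reduced (well bottom): (35,27,40) with a≤c, −a<b≤a
g is negative-definite; reduce −g:
−g: reduced (well bottom): (35,-27,40) with a≤c, −a<b≤a
flip sign back: reduced form of g is (-35,27,-40)
reduced forms (35, 27, 40) vs (-35, 27, -40) ⇒ inequivalent

no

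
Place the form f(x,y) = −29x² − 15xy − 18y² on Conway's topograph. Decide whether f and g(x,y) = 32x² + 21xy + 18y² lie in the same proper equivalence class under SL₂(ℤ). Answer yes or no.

D₁ = -1863, D₂ = -1863
f is negative-definite; reduce −f:
−f: flip: (29,15,18)→(18,-15,29)
−f: reduced (well bottom): (18,-15,29) with a≤c, −a<b≤a
flip sign back: reduced form of f is (-18,15,-29)
g: flip: (32,21,18)→(18,-21,32)
g: translate: b→15 (≡-21 mod 36), so (18,-21,32)→(18,15,29)
g: reduced (well bottom): (18,15,29) with a≤c, −a<b≤a
reduced forms (-18, 15, -29) vs (18, 15, 29) ⇒ inequivalent

no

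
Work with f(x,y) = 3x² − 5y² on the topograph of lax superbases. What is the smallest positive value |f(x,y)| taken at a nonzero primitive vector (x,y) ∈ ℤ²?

descent: ρ → (-5,0,3)
descent: ρ → (3,6,-2)  [lands on river]
river: ρ → (-2,6,3)
closes: descent 2, river 2
min |a| on river = 2

2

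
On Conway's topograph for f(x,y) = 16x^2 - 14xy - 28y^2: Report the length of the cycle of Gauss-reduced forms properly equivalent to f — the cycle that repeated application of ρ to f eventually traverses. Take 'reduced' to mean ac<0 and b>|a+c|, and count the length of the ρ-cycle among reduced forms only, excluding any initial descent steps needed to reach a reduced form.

D = 1988, ⌊√D⌋ = 44
descent: ρ → (-28,14,16)  [lands on river]
river: ρ → (16,18,-26)
river: ρ → (-26,34,8)
river: ρ → (8,30,-34)
river: ρ → (-34,38,4)
river: ρ → (4,42,-14)
river: ρ → (-14,42,4)
river: ρ → (4,38,-34)
river: ρ → (-34,30,8)
river: ρ → (8,34,-26)
river: ρ → (-26,18,16)
river: ρ → (16,14,-28)
river: ρ → (-28,42,2)
river: ρ → (2,42,-28)
ρ-cycle length = 14 (tail of 1 descent step not counted)

14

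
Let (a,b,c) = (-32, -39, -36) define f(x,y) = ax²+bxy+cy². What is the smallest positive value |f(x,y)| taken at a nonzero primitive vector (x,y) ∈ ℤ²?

translate: b→-25 (≡39 mod 64), so (32,39,36)→(32,-25,29)
flip: (32,-25,29)→(29,25,32)
reduced (well bottom): (29,25,32) with a≤c, −a<b≤a
well minimum |f| = |-29| = 29 (negative-definite)

29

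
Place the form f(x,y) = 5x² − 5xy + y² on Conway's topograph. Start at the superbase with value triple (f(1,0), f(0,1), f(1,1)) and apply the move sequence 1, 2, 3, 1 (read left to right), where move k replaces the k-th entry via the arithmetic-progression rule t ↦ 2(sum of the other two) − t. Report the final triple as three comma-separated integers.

start (5,1,1) = (f(1,0),f(0,1),f(1,1))
replace slot 1: 2·(1+1) − 5 = -1 → (-1,1,1)
replace slot 2: 2·((-1)+1) − 1 = -1 → (-1,-1,1)
replace slot 3: 2·((-1)+(-1)) − 1 = -5 → (-1,-1,-5)
replace slot 1: 2·((-1)+(-5)) − (-1) = -11 → (-11,-1,-5)

-11,-1,-5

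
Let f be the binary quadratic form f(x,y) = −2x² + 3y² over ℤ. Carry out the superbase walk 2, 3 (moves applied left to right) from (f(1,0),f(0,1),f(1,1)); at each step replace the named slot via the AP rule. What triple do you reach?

start (-2,3,1) = (f(1,0),f(0,1),f(1,1))
replace slot 2: 2·((-2)+1) − 3 = -5 → (-2,-5,1)
replace slot 3: 2·((-2)+(-5)) − 1 = -15 → (-2,-5,-15)

-2,-5,-15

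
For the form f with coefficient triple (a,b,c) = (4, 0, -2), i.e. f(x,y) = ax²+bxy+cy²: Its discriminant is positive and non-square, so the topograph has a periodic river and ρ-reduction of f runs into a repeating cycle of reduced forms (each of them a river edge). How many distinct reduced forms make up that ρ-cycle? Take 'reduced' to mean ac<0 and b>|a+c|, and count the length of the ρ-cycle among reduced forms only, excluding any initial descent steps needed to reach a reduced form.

D = 32, ⌊√D⌋ = 5
descent: ρ → (-2,4,2)  [lands on river]
river: ρ → (2,4,-2)
ρ-cycle length = 2 (tail of 1 descent step not counted)

2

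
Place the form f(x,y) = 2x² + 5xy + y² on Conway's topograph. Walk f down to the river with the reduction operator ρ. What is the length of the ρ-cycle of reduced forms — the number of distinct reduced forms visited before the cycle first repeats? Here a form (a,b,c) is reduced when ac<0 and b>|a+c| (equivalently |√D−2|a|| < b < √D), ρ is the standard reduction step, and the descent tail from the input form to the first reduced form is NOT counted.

D = 17, ⌊√D⌋ = 4
descent: ρ → (1,3,-2)  [lands on river]
river: ρ → (-2,1,2)
river: ρ → (2,3,-1)
river: ρ → (-1,3,2)
river: ρ → (2,1,-2)
river: ρ → (-2,3,1)
ρ-cycle length = 6 (tail of 1 descent step not counted)

6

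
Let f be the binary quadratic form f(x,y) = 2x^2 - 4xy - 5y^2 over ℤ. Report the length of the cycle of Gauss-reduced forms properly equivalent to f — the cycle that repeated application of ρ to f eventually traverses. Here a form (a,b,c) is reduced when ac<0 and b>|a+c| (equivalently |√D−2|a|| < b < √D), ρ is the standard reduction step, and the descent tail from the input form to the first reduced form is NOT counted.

D = 56, ⌊√D⌋ = 7
descent: ρ → (-5,4,2)  [lands on river]
river: ρ → (2,4,-5)
river: ρ → (-5,6,1)
river: ρ → (1,6,-5)
ρ-cycle length = 4 (tail of 1 descent step not counted)

4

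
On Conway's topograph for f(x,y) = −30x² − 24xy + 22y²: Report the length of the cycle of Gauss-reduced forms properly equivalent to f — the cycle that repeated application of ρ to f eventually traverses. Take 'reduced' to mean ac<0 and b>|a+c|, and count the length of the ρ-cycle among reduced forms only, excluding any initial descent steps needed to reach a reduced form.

D = 3216, ⌊√D⌋ = 56
descent: ρ → (22,24,-30)  [lands on river]
river: ρ → (-30,36,16)
river: ρ → (16,28,-38)
river: ρ → (-38,48,6)
river: ρ → (6,48,-38)
river: ρ → (-38,28,16)
river: ρ → (16,36,-30)
river: ρ → (-30,24,22)
river: ρ → (22,20,-32)
river: ρ → (-32,44,10)
river: ρ → (10,56,-2)
river: ρ → (-2,56,10)
river: ρ → (10,44,-32)
river: ρ → (-32,20,22)
ρ-cycle length = 14 (tail of 1 descent step not counted)

14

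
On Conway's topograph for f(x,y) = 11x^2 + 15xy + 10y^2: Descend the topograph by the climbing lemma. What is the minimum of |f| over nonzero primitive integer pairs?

translate: b→-7 (≡15 mod 22), so (11,15,10)→(11,-7,6)
flip: (11,-7,6)→(6,7,11)
translate: b→-5 (≡7 mod 12), so (6,7,11)→(6,-5,10)
reduced (well bottom): (6,-5,10) with a≤c, −a<b≤a
well minimum = a = 6

6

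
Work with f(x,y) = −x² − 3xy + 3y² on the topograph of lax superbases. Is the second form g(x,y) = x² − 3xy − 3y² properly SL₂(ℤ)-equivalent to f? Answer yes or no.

D₁ = 21, D₂ = 21
river cycle of f (length 2): (3, 3, -1), (-1, 3, 3)
river cycle of g (length 2): (-3, 3, 1), (1, 3, -3)
cycles differ ⇒ inequivalent

no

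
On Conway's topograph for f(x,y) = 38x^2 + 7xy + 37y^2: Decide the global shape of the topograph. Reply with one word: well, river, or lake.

D = b²−4ac = 7² − 4·38·37 = -5575
D < 0 ⇒ definite ⇒ every region one sign ⇒ single well

well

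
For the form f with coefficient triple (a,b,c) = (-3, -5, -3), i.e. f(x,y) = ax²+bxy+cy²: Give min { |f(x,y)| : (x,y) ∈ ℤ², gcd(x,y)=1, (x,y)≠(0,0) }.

translate: b→-1 (≡5 mod 6), so (3,5,3)→(3,-1,1)
flip: (3,-1,1)→(1,1,3)
reduced (well bottom): (1,1,3) with a≤c, −a<b≤a
well minimum |f| = |-1| = 1 (negative-definite)

1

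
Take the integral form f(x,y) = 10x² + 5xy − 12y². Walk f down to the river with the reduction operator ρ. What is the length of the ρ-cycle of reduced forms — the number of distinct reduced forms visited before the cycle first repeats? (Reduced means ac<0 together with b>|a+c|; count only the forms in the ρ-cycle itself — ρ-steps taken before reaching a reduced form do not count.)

D = 505, ⌊√D⌋ = 22
river: ρ → (-12,19,3)
river: ρ → (3,17,-18)
river: ρ → (-18,19,2)
river: ρ → (2,21,-8)
river: ρ → (-8,11,12)
river: ρ → (12,13,-7)
river: ρ → (-7,15,10)
river: ρ → (10,5,-12)
ρ-cycle length = 8 (tail of 0 descent steps not counted)

8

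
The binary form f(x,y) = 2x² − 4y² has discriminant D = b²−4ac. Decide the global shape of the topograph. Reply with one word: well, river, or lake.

D = b²−4ac = 0² − 4·2·(-4) = 32
D > 0 non-square ⇒ indefinite ⇒ periodic river

river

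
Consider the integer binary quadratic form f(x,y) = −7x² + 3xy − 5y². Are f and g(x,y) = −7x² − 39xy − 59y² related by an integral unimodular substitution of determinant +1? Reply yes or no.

D₁ = -131, D₂ = -131
f is negative-definite; reduce −f:
−f: flip: (7,-3,5)→(5,3,7)
−f: reduced (well bottom): (5,3,7) with a≤c, −a<b≤a
flip sign back: reduced form of f is (-5,-3,-7)
g is negative-definite; reduce −g:
−g: translate: b→-3 (≡39 mod 14), so (7,39,59)→(7,-3,5)
−g: flip: (7,-3,5)→(5,3,7)
−g: reduced (well bottom): (5,3,7) with a≤c, −a<b≤a
flip sign back: reduced form of g is (-5,-3,-7)
reduced forms (-5, -3, -7) vs (-5, -3, -7) ⇒ equivalent

yes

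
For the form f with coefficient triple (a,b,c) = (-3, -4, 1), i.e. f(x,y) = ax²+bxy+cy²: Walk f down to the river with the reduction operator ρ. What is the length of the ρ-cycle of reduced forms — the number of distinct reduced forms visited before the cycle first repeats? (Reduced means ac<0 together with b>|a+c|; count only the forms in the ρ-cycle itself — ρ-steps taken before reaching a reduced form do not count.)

D = 28, ⌊√D⌋ = 5
descent: ρ → (1,4,-3)  [lands on river]
river: ρ → (-3,2,2)
river: ρ → (2,2,-3)
river: ρ → (-3,4,1)
ρ-cycle length = 4 (tail of 1 descent step not counted)

4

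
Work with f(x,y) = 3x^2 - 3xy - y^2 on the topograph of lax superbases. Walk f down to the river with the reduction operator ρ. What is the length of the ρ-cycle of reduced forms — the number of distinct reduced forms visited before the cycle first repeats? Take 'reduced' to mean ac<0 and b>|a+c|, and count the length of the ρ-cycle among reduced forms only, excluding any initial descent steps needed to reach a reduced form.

D = 21, ⌊√D⌋ = 4
descent: ρ → (-1,3,3)  [lands on river]
river: ρ → (3,3,-1)
ρ-cycle length = 2 (tail of 1 descent step not counted)

2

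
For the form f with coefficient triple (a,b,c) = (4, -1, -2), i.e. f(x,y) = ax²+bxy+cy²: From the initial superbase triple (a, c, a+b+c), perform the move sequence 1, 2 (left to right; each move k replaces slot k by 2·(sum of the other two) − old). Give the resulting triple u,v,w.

start (4,-2,1) = (f(1,0),f(0,1),f(1,1))
replace slot 1: 2·((-2)+1) − 4 = -6 → (-6,-2,1)
replace slot 2: 2·((-6)+1) − (-2) = -8 → (-6,-8,1)

-6,-8,1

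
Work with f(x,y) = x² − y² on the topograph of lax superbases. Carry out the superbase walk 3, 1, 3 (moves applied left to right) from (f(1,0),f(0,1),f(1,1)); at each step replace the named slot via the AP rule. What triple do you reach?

start (1,-1,0) = (f(1,0),f(0,1),f(1,1))
replace slot 3: 2·(1+(-1)) − 0 = 0 → (1,-1,0)
replace slot 1: 2·((-1)+0) − 1 = -3 → (-3,-1,0)
replace slot 3: 2·((-3)+(-1)) − 0 = -8 → (-3,-1,-8)

-3,-1,-8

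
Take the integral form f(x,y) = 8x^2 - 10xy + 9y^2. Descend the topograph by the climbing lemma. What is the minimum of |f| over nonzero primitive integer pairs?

translate: b→6 (≡-10 mod 16), so (8,-10,9)→(8,6,7)
flip: (8,6,7)→(7,-6,8)
reduced (well bottom): (7,-6,8) with a≤c, −a<b≤a
well minimum = a = 7

7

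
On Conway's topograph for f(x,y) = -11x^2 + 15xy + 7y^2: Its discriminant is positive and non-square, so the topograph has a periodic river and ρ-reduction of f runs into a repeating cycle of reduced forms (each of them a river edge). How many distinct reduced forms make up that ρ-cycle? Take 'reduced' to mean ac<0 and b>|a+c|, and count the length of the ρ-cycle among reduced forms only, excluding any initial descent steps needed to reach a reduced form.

D = 533, ⌊√D⌋ = 23
river: ρ → (7,13,-13)
river: ρ → (-13,13,7)
river: ρ → (7,15,-11)
river: ρ → (-11,7,11)
river: ρ → (11,15,-7)
river: ρ → (-7,13,13)
river: ρ → (13,13,-7)
river: ρ → (-7,15,11)
river: ρ → (11,7,-11)
river: ρ → (-11,15,7)
ρ-cycle length = 10 (tail of 0 descent steps not counted)

10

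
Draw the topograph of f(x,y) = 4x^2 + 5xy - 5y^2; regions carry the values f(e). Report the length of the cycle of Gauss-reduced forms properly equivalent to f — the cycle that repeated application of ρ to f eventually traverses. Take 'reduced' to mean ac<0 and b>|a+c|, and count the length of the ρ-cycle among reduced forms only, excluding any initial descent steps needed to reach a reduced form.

D = 105, ⌊√D⌋ = 10
river: ρ → (-5,5,4)
river: ρ → (4,3,-6)
river: ρ → (-6,9,1)
river: ρ → (1,9,-6)
river: ρ → (-6,3,4)
river: ρ → (4,5,-5)
ρ-cycle length = 6 (tail of 0 descent steps not counted)

6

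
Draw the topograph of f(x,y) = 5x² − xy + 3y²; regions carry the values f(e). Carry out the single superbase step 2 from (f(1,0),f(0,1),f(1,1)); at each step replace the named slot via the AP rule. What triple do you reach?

start (5,3,7) = (f(1,0),f(0,1),f(1,1))
replace slot 2: 2·(5+7) − 3 = 21 → (5,21,7)

5,21,7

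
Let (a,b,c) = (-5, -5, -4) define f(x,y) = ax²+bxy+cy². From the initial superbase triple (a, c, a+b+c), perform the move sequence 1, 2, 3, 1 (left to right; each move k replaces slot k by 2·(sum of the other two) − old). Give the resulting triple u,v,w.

start (-5,-4,-14) = (f(1,0),f(0,1),f(1,1))
replace slot 1: 2·((-4)+(-14)) − (-5) = -31 → (-31,-4,-14)
replace slot 2: 2·((-31)+(-14)) − (-4) = -86 → (-31,-86,-14)
replace slot 3: 2·((-31)+(-86)) − (-14) = -220 → (-31,-86,-220)
replace slot 1: 2·((-86)+(-220)) − (-31) = -581 → (-581,-86,-220)

-581,-86,-220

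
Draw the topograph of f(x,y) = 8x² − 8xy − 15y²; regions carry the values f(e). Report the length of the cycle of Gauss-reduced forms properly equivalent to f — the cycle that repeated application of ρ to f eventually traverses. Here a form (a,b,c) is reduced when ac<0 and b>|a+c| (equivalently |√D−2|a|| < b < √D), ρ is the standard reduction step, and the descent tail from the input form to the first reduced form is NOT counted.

D = 544, ⌊√D⌋ = 23
descent: ρ → (-15,8,8)  [lands on river]
river: ρ → (8,8,-15)
river: ρ → (-15,22,1)
river: ρ → (1,22,-15)
ρ-cycle length = 4 (tail of 1 descent step not counted)

4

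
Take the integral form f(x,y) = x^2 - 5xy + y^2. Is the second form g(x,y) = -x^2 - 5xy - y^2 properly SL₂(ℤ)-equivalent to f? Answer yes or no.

D₁ = 21, D₂ = 21
river cycle of f (length 2): (1, 3, -3), (-3, 3, 1)
river cycle of g (length 2): (-1, 3, 3), (3, 3, -1)
cycles differ ⇒ inequivalent

no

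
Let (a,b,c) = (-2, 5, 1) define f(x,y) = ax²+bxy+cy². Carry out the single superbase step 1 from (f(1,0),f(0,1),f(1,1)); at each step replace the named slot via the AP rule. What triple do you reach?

start (-2,1,4) = (f(1,0),f(0,1),f(1,1))
replace slot 1: 2·(1+4) − (-2) = 12 → (12,1,4)

12,1,4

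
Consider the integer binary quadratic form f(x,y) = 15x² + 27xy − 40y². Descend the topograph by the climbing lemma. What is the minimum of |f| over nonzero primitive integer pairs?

river: ρ → (-40,53,2)
river: ρ → (2,55,-13)
river: ρ → (-13,49,14)
river: ρ → (14,35,-34)
river: ρ → (-34,33,15)
river: ρ → (15,27,-40)
closes: descent 0, river 6
min |a| on river = 2

2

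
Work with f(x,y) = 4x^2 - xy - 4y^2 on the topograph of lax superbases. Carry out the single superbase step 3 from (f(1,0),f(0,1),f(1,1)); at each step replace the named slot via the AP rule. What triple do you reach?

start (4,-4,-1) = (f(1,0),f(0,1),f(1,1))
replace slot 3: 2·(4+(-4)) − (-1) = 1 → (4,-4,1)

4,-4,1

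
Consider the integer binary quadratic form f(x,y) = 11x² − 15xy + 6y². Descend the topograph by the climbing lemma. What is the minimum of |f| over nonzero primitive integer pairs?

translate: b→7 (≡-15 mod 22), so (11,-15,6)→(11,7,2)
flip: (11,7,2)→(2,-7,11)
translate: b→1 (≡-7 mod 4), so (2,-7,11)→(2,1,5)
reduced (well bottom): (2,1,5) with a≤c, −a<b≤a
well minimum = a = 2

2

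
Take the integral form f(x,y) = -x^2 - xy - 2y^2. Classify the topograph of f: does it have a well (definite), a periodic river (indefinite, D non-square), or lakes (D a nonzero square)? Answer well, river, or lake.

D = b²−4ac = (-1)² − 4·(-1)·(-2) = -7
D < 0 ⇒ definite ⇒ every region one sign ⇒ single well

well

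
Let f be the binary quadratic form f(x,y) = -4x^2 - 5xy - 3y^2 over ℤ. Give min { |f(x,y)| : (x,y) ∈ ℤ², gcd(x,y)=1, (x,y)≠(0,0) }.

translate: b→-3 (≡5 mod 8), so (4,5,3)→(4,-3,2)
flip: (4,-3,2)→(2,3,4)
translate: b→-1 (≡3 mod 4), so (2,3,4)→(2,-1,3)
reduced (well bottom): (2,-1,3) with a≤c, −a<b≤a
well minimum |f| = |-2| = 2 (negative-definite)

2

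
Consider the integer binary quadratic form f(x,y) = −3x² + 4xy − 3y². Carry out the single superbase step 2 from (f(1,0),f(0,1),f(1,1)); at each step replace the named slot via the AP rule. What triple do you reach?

start (-3,-3,-2) = (f(1,0),f(0,1),f(1,1))
replace slot 2: 2·((-3)+(-2)) − (-3) = -7 → (-3,-7,-2)

-3,-7,-2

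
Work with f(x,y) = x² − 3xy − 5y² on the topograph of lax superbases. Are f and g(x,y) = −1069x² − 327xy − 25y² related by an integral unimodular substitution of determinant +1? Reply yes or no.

D₁ = 29, D₂ = 29
river cycle of f (length 2): (1, 5, -1), (-1, 5, 1)
river cycle of g (length 2): (1, 5, -1), (-1, 5, 1)
cycles coincide ⇒ equivalent

yes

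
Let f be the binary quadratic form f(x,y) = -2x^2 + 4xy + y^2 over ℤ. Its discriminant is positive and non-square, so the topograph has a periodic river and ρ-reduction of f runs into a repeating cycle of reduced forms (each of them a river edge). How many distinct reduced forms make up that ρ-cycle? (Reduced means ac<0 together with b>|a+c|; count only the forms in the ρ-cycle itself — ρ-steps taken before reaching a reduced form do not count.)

D = 24, ⌊√D⌋ = 4
river: ρ → (1,4,-2)
river: ρ → (-2,4,1)
ρ-cycle length = 2 (tail of 0 descent steps not counted)

2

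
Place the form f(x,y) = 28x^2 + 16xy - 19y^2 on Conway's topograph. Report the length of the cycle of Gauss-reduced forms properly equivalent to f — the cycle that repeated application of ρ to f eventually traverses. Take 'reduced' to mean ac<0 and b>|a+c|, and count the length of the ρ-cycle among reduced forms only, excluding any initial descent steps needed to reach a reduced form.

D = 2384, ⌊√D⌋ = 48
river: ρ → (-19,22,25)
river: ρ → (25,28,-16)
river: ρ → (-16,36,17)
river: ρ → (17,32,-20)
river: ρ → (-20,48,1)
river: ρ → (1,48,-20)
river: ρ → (-20,32,17)
river: ρ → (17,36,-16)
river: ρ → (-16,28,25)
river: ρ → (25,22,-19)
river: ρ → (-19,16,28)
river: ρ → (28,40,-7)
river: ρ → (-7,44,16)
river: ρ → (16,20,-31)
river: ρ → (-31,42,5)
river: ρ → (5,48,-4)
river: ρ → (-4,48,5)
river: ρ → (5,42,-31)
river: ρ → (-31,20,16)
river: ρ → (16,44,-7)
river: ρ → (-7,40,28)
river: ρ → (28,16,-19)
ρ-cycle length = 22 (tail of 0 descent steps not counted)

22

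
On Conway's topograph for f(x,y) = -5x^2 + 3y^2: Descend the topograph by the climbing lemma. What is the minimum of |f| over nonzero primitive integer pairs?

descent: ρ → (3,6,-2)  [lands on river]
river: ρ → (-2,6,3)
closes: descent 1, river 2
min |a| on river = 2

2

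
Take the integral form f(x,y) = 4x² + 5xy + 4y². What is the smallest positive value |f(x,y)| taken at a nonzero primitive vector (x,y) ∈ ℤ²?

translate: b→-3 (≡5 mod 8), so (4,5,4)→(4,-3,3)
flip: (4,-3,3)→(3,3,4)
reduced (well bottom): (3,3,4) with a≤c, −a<b≤a
well minimum = a = 3

3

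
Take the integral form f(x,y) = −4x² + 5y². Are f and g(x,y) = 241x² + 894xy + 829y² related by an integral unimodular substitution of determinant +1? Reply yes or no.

D₁ = 80, D₂ = 80
river cycle of f (length 2): (-4, 8, 1), (1, 8, -4)
river cycle of g (length 2): (-4, 8, 1), (1, 8, -4)
cycles coincide ⇒ equivalent

yes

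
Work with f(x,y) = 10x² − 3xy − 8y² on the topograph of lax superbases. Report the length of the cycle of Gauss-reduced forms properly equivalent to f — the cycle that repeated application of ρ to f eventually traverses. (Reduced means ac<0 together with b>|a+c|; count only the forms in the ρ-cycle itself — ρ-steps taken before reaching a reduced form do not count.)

D = 329, ⌊√D⌋ = 18
descent: ρ → (-8,3,10)  [lands on river]
river: ρ → (10,17,-1)
river: ρ → (-1,17,10)
river: ρ → (10,3,-8)
river: ρ → (-8,13,5)
river: ρ → (5,17,-2)
river: ρ → (-2,15,13)
river: ρ → (13,11,-4)
river: ρ → (-4,13,10)
river: ρ → (10,7,-7)
river: ρ → (-7,7,10)
river: ρ → (10,13,-4)
river: ρ → (-4,11,13)
river: ρ → (13,15,-2)
river: ρ → (-2,17,5)
river: ρ → (5,13,-8)
ρ-cycle length = 16 (tail of 1 descent step not counted)

16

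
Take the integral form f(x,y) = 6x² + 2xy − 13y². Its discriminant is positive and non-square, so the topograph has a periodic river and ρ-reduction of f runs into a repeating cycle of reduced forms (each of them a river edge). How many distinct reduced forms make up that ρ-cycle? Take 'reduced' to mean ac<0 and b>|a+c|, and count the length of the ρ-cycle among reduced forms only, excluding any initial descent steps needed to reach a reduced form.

D = 316, ⌊√D⌋ = 17
descent: ρ → (-13,-2,6)
descent: ρ → (6,14,-5)  [lands on river]
river: ρ → (-5,16,3)
river: ρ → (3,14,-10)
river: ρ → (-10,6,7)
river: ρ → (7,8,-9)
river: ρ → (-9,10,6)
ρ-cycle length = 6 (tail of 2 descent steps not counted)

6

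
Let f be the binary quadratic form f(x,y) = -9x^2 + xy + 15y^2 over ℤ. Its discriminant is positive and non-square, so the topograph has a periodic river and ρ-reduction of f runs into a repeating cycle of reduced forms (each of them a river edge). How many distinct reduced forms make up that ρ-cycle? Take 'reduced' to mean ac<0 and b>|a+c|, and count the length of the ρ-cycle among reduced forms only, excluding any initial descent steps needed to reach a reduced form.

D = 541, ⌊√D⌋ = 23
descent: ρ → (15,-1,-9)
descent: ρ → (-9,19,5)  [lands on river]
river: ρ → (5,21,-5)
river: ρ → (-5,19,9)
river: ρ → (9,17,-7)
river: ρ → (-7,11,15)
river: ρ → (15,19,-3)
river: ρ → (-3,23,1)
river: ρ → (1,23,-3)
river: ρ → (-3,19,15)
river: ρ → (15,11,-7)
river: ρ → (-7,17,9)
river: ρ → (9,19,-5)
river: ρ → (-5,21,5)
river: ρ → (5,19,-9)
river: ρ → (-9,17,7)
river: ρ → (7,11,-15)
river: ρ → (-15,19,3)
river: ρ → (3,23,-1)
river: ρ → (-1,23,3)
river: ρ → (3,19,-15)
river: ρ → (-15,11,7)
river: ρ → (7,17,-9)
ρ-cycle length = 22 (tail of 2 descent steps not counted)

22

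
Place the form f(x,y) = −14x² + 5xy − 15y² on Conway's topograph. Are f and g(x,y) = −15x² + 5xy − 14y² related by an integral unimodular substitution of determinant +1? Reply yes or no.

D₁ = -815, D₂ = -815
f is negative-definite; reduce −f:
−f: reduced (well bottom): (14,-5,15) with a≤c, −a<b≤a
flip sign back: reduced form of f is (-14,5,-15)
g is negative-definite; reduce −g:
−g: flip: (15,-5,14)→(14,5,15)
−g: reduced (well bottom): (14,5,15) with a≤c, −a<b≤a
flip sign back: reduced form of g is (-14,-5,-15)
reduced forms (-14, 5, -15) vs (-14, -5, -15) ⇒ inequivalent

no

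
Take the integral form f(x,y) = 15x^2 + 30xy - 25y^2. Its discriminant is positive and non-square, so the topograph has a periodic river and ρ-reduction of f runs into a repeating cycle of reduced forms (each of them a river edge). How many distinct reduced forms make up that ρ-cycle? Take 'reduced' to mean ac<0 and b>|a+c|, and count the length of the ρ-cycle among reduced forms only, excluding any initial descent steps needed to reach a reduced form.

D = 2400, ⌊√D⌋ = 48
river: ρ → (-25,20,20)
river: ρ → (20,20,-25)
river: ρ → (-25,30,15)
river: ρ → (15,30,-25)
ρ-cycle length = 4 (tail of 0 descent steps not counted)

4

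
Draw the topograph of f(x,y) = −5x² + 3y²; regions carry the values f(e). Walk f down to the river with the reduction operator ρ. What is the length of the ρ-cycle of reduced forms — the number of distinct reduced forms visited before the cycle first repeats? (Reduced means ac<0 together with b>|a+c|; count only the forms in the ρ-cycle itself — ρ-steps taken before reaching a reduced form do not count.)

D = 60, ⌊√D⌋ = 7
descent: ρ → (3,6,-2)  [lands on river]
river: ρ → (-2,6,3)
ρ-cycle length = 2 (tail of 1 descent step not counted)

2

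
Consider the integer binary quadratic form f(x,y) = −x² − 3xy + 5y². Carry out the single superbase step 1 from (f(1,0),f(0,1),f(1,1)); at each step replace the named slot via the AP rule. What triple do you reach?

start (-1,5,1) = (f(1,0),f(0,1),f(1,1))
replace slot 1: 2·(5+1) − (-1) = 13 → (13,5,1)

13,5,1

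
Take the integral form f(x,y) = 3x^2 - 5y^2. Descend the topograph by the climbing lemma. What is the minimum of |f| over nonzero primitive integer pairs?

descent: ρ → (-5,0,3)
descent: ρ → (3,6,-2)  [lands on river]
river: ρ → (-2,6,3)
closes: descent 2, river 2
min |a| on river = 2

2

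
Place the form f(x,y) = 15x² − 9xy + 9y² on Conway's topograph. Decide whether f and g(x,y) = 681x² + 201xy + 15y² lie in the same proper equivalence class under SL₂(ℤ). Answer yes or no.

D₁ = -459, D₂ = -459
f: flip: (15,-9,9)→(9,9,15)
f: reduced (well bottom): (9,9,15) with a≤c, −a<b≤a
g: flip: (681,201,15)→(15,-201,681)
g: translate: b→9 (≡-201 mod 30), so (15,-201,681)→(15,9,9)
g: flip: (15,9,9)→(9,-9,15)
g: translate: b→9 (≡-9 mod 18), so (9,-9,15)→(9,9,15)
g: reduced (well bottom): (9,9,15) with a≤c, −a<b≤a
reduced forms (9, 9, 15) vs (9, 9, 15) ⇒ equivalent

yes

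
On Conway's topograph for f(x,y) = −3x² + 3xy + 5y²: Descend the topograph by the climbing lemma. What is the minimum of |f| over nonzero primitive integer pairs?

river: ρ → (5,7,-1)
river: ρ → (-1,7,5)
river: ρ → (5,3,-3)
river: ρ → (-3,3,5)
closes: descent 0, river 4
min |a| on river = 1

1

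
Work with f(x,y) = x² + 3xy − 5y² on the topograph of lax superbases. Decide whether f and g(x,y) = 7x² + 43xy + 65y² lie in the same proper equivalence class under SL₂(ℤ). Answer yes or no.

D₁ = 29, D₂ = 29
river cycle of f (length 2): (1, 5, -1), (-1, 5, 1)
river cycle of g (length 2): (-1, 5, 1), (1, 5, -1)
cycles coincide ⇒ equivalent

yes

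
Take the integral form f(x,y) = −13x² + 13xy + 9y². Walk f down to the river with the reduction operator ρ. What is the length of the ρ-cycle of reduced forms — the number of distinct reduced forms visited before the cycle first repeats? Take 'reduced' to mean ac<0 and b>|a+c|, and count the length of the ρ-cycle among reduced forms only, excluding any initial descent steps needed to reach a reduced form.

D = 637, ⌊√D⌋ = 25
river: ρ → (9,23,-3)
river: ρ → (-3,25,1)
river: ρ → (1,25,-3)
river: ρ → (-3,23,9)
river: ρ → (9,13,-13)
river: ρ → (-13,13,9)
ρ-cycle length = 6 (tail of 0 descent steps not counted)

6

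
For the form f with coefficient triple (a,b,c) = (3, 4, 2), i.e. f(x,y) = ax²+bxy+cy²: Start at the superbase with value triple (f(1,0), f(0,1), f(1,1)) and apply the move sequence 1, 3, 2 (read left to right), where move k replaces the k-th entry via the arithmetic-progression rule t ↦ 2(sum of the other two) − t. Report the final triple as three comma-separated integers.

start (3,2,9) = (f(1,0),f(0,1),f(1,1))
replace slot 1: 2·(2+9) − 3 = 19 → (19,2,9)
replace slot 3: 2·(19+2) − 9 = 33 → (19,2,33)
replace slot 2: 2·(19+33) − 2 = 102 → (19,102,33)

19,102,33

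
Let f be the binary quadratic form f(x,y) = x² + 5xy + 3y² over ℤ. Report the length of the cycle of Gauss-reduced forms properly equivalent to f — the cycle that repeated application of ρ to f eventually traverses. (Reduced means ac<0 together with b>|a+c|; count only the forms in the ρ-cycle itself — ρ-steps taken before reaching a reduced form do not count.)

D = 13, ⌊√D⌋ = 3
descent: ρ → (3,1,-1)
descent: ρ → (-1,3,1)  [lands on river]
river: ρ → (1,3,-1)
ρ-cycle length = 2 (tail of 2 descent steps not counted)

2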